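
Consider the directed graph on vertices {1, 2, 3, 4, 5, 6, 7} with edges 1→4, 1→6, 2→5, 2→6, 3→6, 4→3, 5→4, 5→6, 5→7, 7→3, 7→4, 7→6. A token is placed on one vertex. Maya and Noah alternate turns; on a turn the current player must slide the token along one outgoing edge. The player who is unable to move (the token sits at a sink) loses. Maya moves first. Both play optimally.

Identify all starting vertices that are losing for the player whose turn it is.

Positions with no move are L. A position that does have a move is losing for the player to move precisely when every available move leads to a winning position for the opponent. Fill in the labels:
Every edge goes from a vertex to one that appears earlier in the order 6, 3, 4, 7, 5, 1, 2, so processing vertices in that order labels each vertex after all of its successors.
6: no outgoing edge → L
3: W (go to 6, an L position)
4: L (sole option 3(W) is W)
7: W (go to 4, an L position)
5: W (go to 4, an L position)
1: W (go to 4, an L position)
2: W (go to 6, an L position)
The losing starting vertices are exactly the entries labelled L in this table (2 of them).

4, 6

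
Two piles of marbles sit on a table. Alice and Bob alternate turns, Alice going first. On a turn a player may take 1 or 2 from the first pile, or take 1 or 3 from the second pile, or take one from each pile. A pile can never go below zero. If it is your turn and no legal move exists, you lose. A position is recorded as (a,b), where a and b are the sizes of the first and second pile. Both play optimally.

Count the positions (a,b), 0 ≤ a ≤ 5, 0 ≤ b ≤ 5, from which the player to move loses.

10

Compute win/loss labels from the base case upward. A position with no move is L. Any other position is W if it can reach an L in one move, else L.
Every move lowers a or b (never raises either), so fill the grid row by row in increasing a, and left to right within a row: each cell's successors are then already labelled.
      b=0  b=1  b=2  b=3  b=4  b=5
a=0:    L    W    L    W    L    W
a=1:    W    W    W    W    W    W
a=2:    W    L    W    L    W    L
a=3:    L    W    W    W    W    W
a=4:    W    W    L    W    L    W
a=5:    W    L    W    W    W    W
Cells with no legal move (terminal, hence L): (0,0).
The remaining L cells, each justified by listing all of its moves:
(0,2): the only move is to (0,1)(W), a W ⇒ L
(0,4): moves to (0,3)(W), (0,1)(W); every one is W ⇒ L
(2,1): moves to (1,1)(W), (0,1)(W), (2,0)(W), (1,0)(W); every one is W ⇒ L
(2,3): moves to (1,3)(W), (0,3)(W), (2,2)(W), (2,0)(W), (1,2)(W); every one is W ⇒ L
(2,5): moves to (1,5)(W), (0,5)(W), (2,4)(W), (2,2)(W), (1,4)(W); every one is W ⇒ L
(3,0): moves to (2,0)(W), (1,0)(W); every one is W ⇒ L
(4,2): moves to (3,2)(W), (2,2)(W), (4,1)(W), (3,1)(W); every one is W ⇒ L
(4,4): moves to (3,4)(W), (2,4)(W), (4,3)(W), (4,1)(W), (3,3)(W); every one is W ⇒ L
(5,1): moves to (4,1)(W), (3,1)(W), (5,0)(W), (4,0)(W); every one is W ⇒ L
Every other cell has at least one move into one of the L cells above, so it is W.
L cells per row: a=0: 3, a=1: 0, a=2: 3, a=3: 1, a=4: 2, a=5: 1; total 10.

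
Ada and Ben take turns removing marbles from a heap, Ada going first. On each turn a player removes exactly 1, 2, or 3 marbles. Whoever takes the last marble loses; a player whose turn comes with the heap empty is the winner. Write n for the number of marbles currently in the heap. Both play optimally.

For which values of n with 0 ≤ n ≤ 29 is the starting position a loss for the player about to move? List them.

Compute win/loss labels from the base case upward. A position with no move is W. Any other position is W if it can reach an L in one move, else L.
n=0: no move; the opponent has just taken the last marble and therefore loses → W
n=1: L (sole option 0(W) is W)
n=2: W (go to 1, an L position)
n=3: W (go to 1, an L position)
n=4: W (go to 1, an L position)
n=5: L (options 4(W), 3(W), 2(W) are all W)
n=6: W (go to 5, an L position)
n=7: W (go to 5, an L position)
n=8: W (go to 5, an L position)
n=9: L (options 8(W), 7(W), 6(W) are all W)
n=10: W (go to 9, an L position)
n=11: W (go to 9, an L position)
n=12: W (go to 9, an L position)
n=13: L (options 12(W), 11(W), 10(W) are all W)
n=14: W (go to 13, an L position)
n=15: W (go to 13, an L position)
n=16: W (go to 13, an L position)
n=17: L (options 16(W), 15(W), 14(W) are all W)
n=18: W (go to 17, an L position)
n=19: W (go to 17, an L position)
n=20: W (go to 17, an L position)
n=21: L (options 20(W), 19(W), 18(W) are all W)
n=22: W (go to 21, an L position)
n=23: W (go to 21, an L position)
n=24: W (go to 21, an L position)
n=25: L (options 24(W), 23(W), 22(W) are all W)
n=26: W (go to 25, an L position)
n=27: W (go to 25, an L position)
n=28: W (go to 25, an L position)
n=29: L (options 28(W), 27(W), 26(W) are all W)
Reading off the rows marked L gives the requested list; there are 8 such values of n.

1, 5, 9, 13, 17, 21, 25, 29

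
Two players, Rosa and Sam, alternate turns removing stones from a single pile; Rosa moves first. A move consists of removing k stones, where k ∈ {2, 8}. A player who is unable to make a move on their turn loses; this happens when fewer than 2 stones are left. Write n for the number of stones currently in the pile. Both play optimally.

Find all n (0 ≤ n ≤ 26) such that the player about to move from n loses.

0, 1, 4, 5, 10, 11, 14, 15, 20, 21, 24, 25

Build the W/L table. Terminal = L. A non-terminal position is W if it has a move to some L; otherwise it is L.
n=0: no move → L
n=1: no move → L
n=2: W (go to 0, an L position)
n=3: W (go to 1, an L position)
n=4: L (sole option 2(W) is W)
n=5: L (sole option 3(W) is W)
n=6: W (go to 4, an L position)
n=7: W (go to 5, an L position)
n=8: W (go to 0, an L position)
n=9: W (go to 1, an L position)
n=10: L (options 8(W), 2(W) are all W)
n=11: L (options 9(W), 3(W) are all W)
n=12: W (go to 10, an L position)
n=13: W (go to 11, an L position)
n=14: L (options 12(W), 6(W) are all W)
n=15: L (options 13(W), 7(W) are all W)
n=16: W (go to 14, an L position)
n=17: W (go to 15, an L position)
n=18: W (go to 10, an L position)
n=19: W (go to 11, an L position)
n=20: L (options 18(W), 12(W) are all W)
n=21: L (options 19(W), 13(W) are all W)
n=22: W (go to 20, an L position)
n=23: W (go to 21, an L position)
n=24: L (options 22(W), 16(W) are all W)
n=25: L (options 23(W), 17(W) are all W)
n=26: W (go to 24, an L position)
The losing starting values of n are exactly the entries labelled L in this table (12 of them).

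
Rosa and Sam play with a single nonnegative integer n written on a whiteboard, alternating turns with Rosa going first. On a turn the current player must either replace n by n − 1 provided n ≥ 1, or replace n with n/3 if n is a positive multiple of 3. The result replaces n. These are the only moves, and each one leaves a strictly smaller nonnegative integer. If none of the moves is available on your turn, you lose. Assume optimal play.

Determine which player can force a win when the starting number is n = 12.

Use the standard recursion: the mover loses at a terminal position; elsewhere, the mover wins exactly when some move hands the opponent an L position.
n=0: no move → L
n=1: reaches L-position 0 → W
n=2: only reaches 1(W), which is W → L
n=3: reaches L-position 2 → W
n=4: only reaches 3(W), which is W → L
n=5: reaches L-position 4 → W
n=6: reaches L-position 2 → W
n=7: only reaches 6(W), which is W → L
n=8: reaches L-position 7 → W
n=9: only reaches 3(W), 8(W), all W → L
n=10: reaches L-position 9 → W
n=11: only reaches 10(W), which is W → L
n=12: reaches L-position 4 → W
The starting position 12 is W: Rosa should move to 4, handing over an L position.

Rosa wins.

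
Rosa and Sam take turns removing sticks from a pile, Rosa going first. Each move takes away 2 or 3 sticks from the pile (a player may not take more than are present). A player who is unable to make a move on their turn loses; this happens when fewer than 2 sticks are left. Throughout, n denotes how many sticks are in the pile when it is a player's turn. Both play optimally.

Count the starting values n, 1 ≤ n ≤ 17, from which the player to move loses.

Build the W/L table. Terminal = L. A non-terminal position is W if it has a move to some L; otherwise it is L.
n=0: no move → L
n=1: no move → L
n=2: W (go to 0, an L position)
n=3: W (go to 1, an L position)
n=4: W (go to 1, an L position)
n=5: L (options 3(W), 2(W) are all W)
n=6: L (options 4(W), 3(W) are all W)
n=7: W (go to 5, an L position)
n=8: W (go to 6, an L position)
n=9: W (go to 6, an L position)
n=10: L (options 8(W), 7(W) are all W)
n=11: L (options 9(W), 8(W) are all W)
n=12: W (go to 10, an L position)
n=13: W (go to 11, an L position)
n=14: W (go to 11, an L position)
n=15: L (options 13(W), 12(W) are all W)
n=16: L (options 14(W), 13(W) are all W)
n=17: W (go to 15, an L position)
L entries with 1 ≤ n ≤ 17 (n=0 is outside the asked range and is not counted): n = 1, 5, 6, 10, 11, 15, 16; that makes 7.

7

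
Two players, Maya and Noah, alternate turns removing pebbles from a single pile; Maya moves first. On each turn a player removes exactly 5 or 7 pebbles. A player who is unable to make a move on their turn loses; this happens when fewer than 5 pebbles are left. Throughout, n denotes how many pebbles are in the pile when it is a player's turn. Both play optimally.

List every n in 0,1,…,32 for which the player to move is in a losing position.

0, 1, 2, 3, 4, 12, 13, 14, 15, 16, 24, 25, 26, 27, 28

Positions with no move are L. A position that does have a move is losing for the player to move precisely when every available move leads to a winning position for the opponent. Fill in the labels:
n=0: no move → L
n=1: no move → L
n=2: no move → L
n=3: no move → L
n=4: no move → L
n=5: →0(L), so W
n=6: →1(L), so W
n=7: →2(L), so W
n=8: →3(L), so W
n=9: →4(L), so W
n=10: →3(L), so W
n=11: →4(L), so W
n=12: →7(W), 5(W) — all W, so L
n=13: →8(W), 6(W) — all W, so L
n=14: →9(W), 7(W) — all W, so L
n=15: →10(W), 8(W) — all W, so L
n=16: →11(W), 9(W) — all W, so L
n=17: →12(L), so W
n=18: →13(L), so W
n=19: →14(L), so W
n=20: →15(L), so W
n=21: →16(L), so W
n=22: →15(L), so W
n=23: →16(L), so W
n=24: →19(W), 17(W) — all W, so L
n=25: →20(W), 18(W) — all W, so L
n=26: →21(W), 19(W) — all W, so L
n=27: →22(W), 20(W) — all W, so L
n=28: →23(W), 21(W) — all W, so L
n=29: →24(L), so W
n=30: →25(L), so W
n=31: →26(L), so W
n=32: →27(L), so W
Reading off the rows marked L gives the requested list; there are 15 such values of n.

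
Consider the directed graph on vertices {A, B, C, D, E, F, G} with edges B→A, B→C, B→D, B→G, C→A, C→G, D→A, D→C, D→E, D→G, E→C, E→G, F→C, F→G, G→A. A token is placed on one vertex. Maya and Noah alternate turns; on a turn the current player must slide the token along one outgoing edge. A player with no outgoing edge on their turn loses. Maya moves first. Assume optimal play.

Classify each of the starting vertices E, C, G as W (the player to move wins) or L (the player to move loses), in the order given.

Positions with no move are L. A position that does have a move is losing for the player to move precisely when every available move leads to a winning position for the opponent. Fill in the labels:
Every edge goes from a vertex to one that appears earlier in the order A, G, C, E, D, B, F, so processing vertices in that order labels each vertex after all of its successors.
A: no outgoing edge → L
G: reaches L-position A → W
C: reaches L-position A → W
E: only reaches C(W), G(W), all W → L
D: reaches L-position E → W
B: reaches L-position A → W
F: only reaches C(W), G(W), all W → L

E: L, C: W, G: W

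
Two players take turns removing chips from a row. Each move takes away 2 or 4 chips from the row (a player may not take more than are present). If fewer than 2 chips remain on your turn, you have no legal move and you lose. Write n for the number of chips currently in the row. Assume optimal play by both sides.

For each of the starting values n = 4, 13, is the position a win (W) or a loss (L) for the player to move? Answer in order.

4: W, 13: L

Work bottom-up. With no move the player to move loses. Otherwise the position is W if at least one move leads to an L position for the opponent, and L if every move leads to a W.
n=0: no move → L
n=1: no move → L
n=2: can move to 0, which is L ⇒ W
n=3: can move to 1, which is L ⇒ W
n=4: can move to 0, which is L ⇒ W
n=5: can move to 1, which is L ⇒ W
n=6: moves to 4(W), 2(W); every one is W ⇒ L
n=7: moves to 5(W), 3(W); every one is W ⇒ L
n=8: can move to 6, which is L ⇒ W
n=9: can move to 7, which is L ⇒ W
n=10: can move to 6, which is L ⇒ W
n=11: can move to 7, which is L ⇒ W
n=12: moves to 10(W), 8(W); every one is W ⇒ L
n=13: moves to 11(W), 9(W); every one is W ⇒ L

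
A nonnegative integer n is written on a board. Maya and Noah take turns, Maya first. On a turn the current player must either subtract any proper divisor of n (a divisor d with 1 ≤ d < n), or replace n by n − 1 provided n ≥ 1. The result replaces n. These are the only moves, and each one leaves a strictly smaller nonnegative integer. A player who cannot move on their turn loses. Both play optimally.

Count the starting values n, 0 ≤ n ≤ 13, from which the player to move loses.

Work bottom-up. With no move the player to move loses. Otherwise the position is W if at least one move leads to an L position for the opponent, and L if every move leads to a W.
n=0: no move → L
n=1: can move to 0, which is L ⇒ W
n=2: the only move is to 1(W), a W ⇒ L
n=3: can move to 2, which is L ⇒ W
n=4: can move to 2, which is L ⇒ W
n=5: the only move is to 4(W), a W ⇒ L
n=6: can move to 5, which is L ⇒ W
n=7: the only move is to 6(W), a W ⇒ L
n=8: can move to 7, which is L ⇒ W
n=9: moves to 6(W), 8(W); every one is W ⇒ L
n=10: can move to 5, which is L ⇒ W
n=11: the only move is to 10(W), a W ⇒ L
n=12: can move to 9, which is L ⇒ W
n=13: the only move is to 12(W), a W ⇒ L
L entries with 0 ≤ n ≤ 13: n = 0, 2, 5, 7, 9, 11, 13; that makes 7.

7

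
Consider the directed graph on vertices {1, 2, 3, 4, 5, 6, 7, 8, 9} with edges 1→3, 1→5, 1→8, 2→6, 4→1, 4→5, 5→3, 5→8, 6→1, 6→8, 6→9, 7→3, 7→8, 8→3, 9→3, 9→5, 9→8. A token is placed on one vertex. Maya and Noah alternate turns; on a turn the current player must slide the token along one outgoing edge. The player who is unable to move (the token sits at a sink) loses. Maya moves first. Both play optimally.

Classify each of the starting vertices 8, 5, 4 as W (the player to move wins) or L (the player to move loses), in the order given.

8: W, 5: W, 4: L

Classify positions by backward induction: terminal positions (no move available) are L. From any other position, the mover wins iff some move reaches an L.
Every edge goes from a vertex to one that appears earlier in the order 3, 8, 5, 9, 1, 4, 6, 2, 7, so processing vertices in that order labels each vertex after all of its successors.
3: no outgoing edge → L
8: can move to 3, which is L ⇒ W
5: can move to 3, which is L ⇒ W
9: can move to 3, which is L ⇒ W
1: can move to 3, which is L ⇒ W
4: moves to 1(W), 5(W); every one is W ⇒ L
6: moves to 1(W), 9(W), 8(W); every one is W ⇒ L
2: can move to 6, which is L ⇒ W
7: can move to 3, which is L ⇒ W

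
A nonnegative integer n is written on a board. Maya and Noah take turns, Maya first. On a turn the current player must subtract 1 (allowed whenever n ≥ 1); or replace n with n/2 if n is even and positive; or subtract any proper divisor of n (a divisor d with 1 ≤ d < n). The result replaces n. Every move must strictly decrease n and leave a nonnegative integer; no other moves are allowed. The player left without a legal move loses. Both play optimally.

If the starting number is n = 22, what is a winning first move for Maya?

Build the W/L table. Terminal = L. A non-terminal position is W if it has a move to some L; otherwise it is L.
n=0: no move → L
n=1: W (go to 0, an L position)
n=2: L (sole option 1(W) is W)
n=3: W (go to 2, an L position)
n=4: W (go to 2, an L position)
n=5: L (sole option 4(W) is W)
n=6: W (go to 5, an L position)
n=7: L (sole option 6(W) is W)
n=8: W (go to 7, an L position)
n=9: L (options 6(W), 8(W) are all W)
n=10: W (go to 5, an L position)
n=11: L (sole option 10(W) is W)
n=12: W (go to 9, an L position)
n=13: L (sole option 12(W) is W)
n=14: W (go to 7, an L position)
n=15: L (options 10(W), 12(W), 14(W) are all W)
n=16: W (go to 15, an L position)
n=17: L (sole option 16(W) is W)
n=18: W (go to 9, an L position)
n=19: L (sole option 18(W) is W)
n=20: W (go to 15, an L position)
n=21: L (options 14(W), 18(W), 20(W) are all W)
n=22: W (go to 11, an L position)
From 22, the L positions reachable in one move are: 11, 21. Any move reaching one of these is winning.

Move to 11.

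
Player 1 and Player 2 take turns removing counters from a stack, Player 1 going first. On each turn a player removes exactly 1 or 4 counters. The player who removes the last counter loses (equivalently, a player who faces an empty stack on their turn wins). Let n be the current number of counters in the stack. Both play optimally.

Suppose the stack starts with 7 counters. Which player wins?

Compute win/loss labels from the base case upward. A position with no move is W. Any other position is W if it can reach an L in one move, else L.
n=0: no move; the opponent has just taken the last counter and therefore loses → W
n=1: L (sole option 0(W) is W)
n=2: W (go to 1, an L position)
n=3: L (sole option 2(W) is W)
n=4: W (go to 3, an L position)
n=5: W (go to 1, an L position)
n=6: L (options 5(W), 2(W) are all W)
n=7: W (go to 6, an L position)
From 7 Player 1 can remove 1, leaving 6, reaching an L position.

Player 1 wins.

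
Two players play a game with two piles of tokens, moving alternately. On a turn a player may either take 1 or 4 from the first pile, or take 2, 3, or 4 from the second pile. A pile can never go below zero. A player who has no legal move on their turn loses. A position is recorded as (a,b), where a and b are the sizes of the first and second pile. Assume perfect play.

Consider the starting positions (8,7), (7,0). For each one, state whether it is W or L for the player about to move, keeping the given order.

Classify positions by backward induction: terminal positions (no move available) are L. From any other position, the mover wins iff some move reaches an L.
No move ever increases a pile, so every position that can arise here has a ≤ 8 and b ≤ 7; it is enough to label the cells with 0 ≤ a ≤ 8 and 0 ≤ b ≤ 7.
Every move lowers a or b (never raises either), so fill the grid row by row in increasing a, and left to right within a row: each cell's successors are then already labelled.
      b=0  b=1  b=2  b=3  b=4  b=5  b=6  b=7
a=0:    L    L    W    W    W    W    L    L
a=1:    W    W    L    L    W    W    W    W
a=2:    L    L    W    W    W    W    L    L
a=3:    W    W    L    L    W    W    W    W
a=4:    W    W    W    W    L    L    W    W
a=5:    L    L    W    W    W    W    L    L
a=6:    W    W    L    L    W    W    W    W
a=7:    L    L    W    W    W    W    L    L
a=8:    W    W    L    L    W    W    W    W
Cells with no legal move (terminal, hence L): (0,0), (0,1).
The remaining L cells, each justified by listing all of its moves:
(0,6): only reaches (0,4)(W), (0,3)(W), (0,2)(W), all W → L
(0,7): only reaches (0,5)(W), (0,4)(W), (0,3)(W), all W → L
(1,2): only reaches (0,2)(W), (1,0)(W), all W → L
(1,3): only reaches (0,3)(W), (1,1)(W), (1,0)(W), all W → L
(2,0): only reaches (1,0)(W), which is W → L
(2,1): only reaches (1,1)(W), which is W → L
(2,6): only reaches (1,6)(W), (2,4)(W), (2,3)(W), (2,2)(W), all W → L
(2,7): only reaches (1,7)(W), (2,5)(W), (2,4)(W), (2,3)(W), all W → L
(3,2): only reaches (2,2)(W), (3,0)(W), all W → L
(3,3): only reaches (2,3)(W), (3,1)(W), (3,0)(W), all W → L
(4,4): only reaches (3,4)(W), (0,4)(W), (4,2)(W), (4,1)(W), (4,0)(W), all W → L
(4,5): only reaches (3,5)(W), (0,5)(W), (4,3)(W), (4,2)(W), (4,1)(W), all W → L
(5,0): only reaches (4,0)(W), (1,0)(W), all W → L
(5,1): only reaches (4,1)(W), (1,1)(W), all W → L
(5,6): only reaches (4,6)(W), (1,6)(W), (5,4)(W), (5,3)(W), (5,2)(W), all W → L
(5,7): only reaches (4,7)(W), (1,7)(W), (5,5)(W), (5,4)(W), (5,3)(W), all W → L
(6,2): only reaches (5,2)(W), (2,2)(W), (6,0)(W), all W → L
(6,3): only reaches (5,3)(W), (2,3)(W), (6,1)(W), (6,0)(W), all W → L
(7,0): only reaches (6,0)(W), (3,0)(W), all W → L
(7,1): only reaches (6,1)(W), (3,1)(W), all W → L
(7,6): only reaches (6,6)(W), (3,6)(W), (7,4)(W), (7,3)(W), (7,2)(W), all W → L
(7,7): only reaches (6,7)(W), (3,7)(W), (7,5)(W), (7,4)(W), (7,3)(W), all W → L
(8,2): only reaches (7,2)(W), (4,2)(W), (8,0)(W), all W → L
(8,3): only reaches (7,3)(W), (4,3)(W), (8,1)(W), (8,0)(W), all W → L
Every other cell has at least one move into one of the L cells above, so it is W.
(8,7): the move to (7,7) reaches an L cell, so W
(7,0): one of the L cells justified above, so L

(8,7): W, (7,0): L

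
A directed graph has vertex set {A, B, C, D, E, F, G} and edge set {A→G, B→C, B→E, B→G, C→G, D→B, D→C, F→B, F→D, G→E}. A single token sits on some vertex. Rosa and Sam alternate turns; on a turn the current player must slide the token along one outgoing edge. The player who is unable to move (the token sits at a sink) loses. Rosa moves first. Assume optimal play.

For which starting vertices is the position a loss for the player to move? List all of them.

Classify positions by backward induction: terminal positions (no move available) are L. From any other position, the mover wins iff some move reaches an L.
Every edge goes from a vertex to one that appears earlier in the order E, G, C, B, D, A, F, so processing vertices in that order labels each vertex after all of its successors.
E: no outgoing edge → L
G: W (go to E, an L position)
C: L (sole option G(W) is W)
B: W (go to C, an L position)
D: W (go to C, an L position)
A: L (sole option G(W) is W)
F: L (options D(W), B(W) are all W)
The losing starting vertices are exactly the entries labelled L in this table (4 of them).

A, C, E, F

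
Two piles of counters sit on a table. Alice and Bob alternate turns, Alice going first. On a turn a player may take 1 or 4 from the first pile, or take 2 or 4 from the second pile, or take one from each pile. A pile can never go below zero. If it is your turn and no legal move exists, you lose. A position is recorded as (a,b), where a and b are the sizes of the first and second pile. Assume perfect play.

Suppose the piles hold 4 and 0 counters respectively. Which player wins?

Use the standard recursion: the mover loses at a terminal position; elsewhere, the mover wins exactly when some move hands the opponent an L position.
No move ever increases a pile, so every position that can arise here has a ≤ 4 and b ≤ 0; it is enough to label the cells with 0 ≤ a ≤ 4 and 0 ≤ b ≤ 0.
Every move lowers a or b (never raises either), so fill the grid row by row in increasing a, and left to right within a row: each cell's successors are then already labelled.
      b=0
a=0:    L
a=1:    W
a=2:    L
a=3:    W
a=4:    W
Cells with no legal move (terminal, hence L): (0,0).
The remaining L cells, each justified by listing all of its moves:
(2,0): →(1,0)(W) only, which is W, so L
Every other cell has at least one move into one of the L cells above, so it is W.
The starting position (4,0) is W: Alice should move to (0,0), handing over an L position.

Alice wins.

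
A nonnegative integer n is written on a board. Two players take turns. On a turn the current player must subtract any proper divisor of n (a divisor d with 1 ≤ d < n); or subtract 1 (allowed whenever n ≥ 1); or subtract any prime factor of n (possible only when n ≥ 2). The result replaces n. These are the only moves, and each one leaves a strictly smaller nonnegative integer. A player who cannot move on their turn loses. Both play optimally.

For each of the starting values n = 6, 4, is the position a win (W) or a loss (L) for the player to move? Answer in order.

Use the standard recursion: the mover loses at a terminal position; elsewhere, the mover wins exactly when some move hands the opponent an L position.
n=0: no move → L
n=1: →0(L), so W
n=2: →0(L), so W
n=3: →0(L), so W
n=4: →2(W), 3(W) — all W, so L
n=5: →0(L), so W
n=6: →4(L), so W

6: W, 4: L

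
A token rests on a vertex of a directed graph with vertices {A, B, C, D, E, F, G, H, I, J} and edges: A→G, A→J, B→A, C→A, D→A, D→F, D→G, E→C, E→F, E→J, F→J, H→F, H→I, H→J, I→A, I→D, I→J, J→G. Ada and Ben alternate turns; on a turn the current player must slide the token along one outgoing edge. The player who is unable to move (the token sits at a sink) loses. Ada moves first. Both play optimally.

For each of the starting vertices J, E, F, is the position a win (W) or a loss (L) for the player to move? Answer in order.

Work bottom-up. With no move the player to move loses. Otherwise the position is W if at least one move leads to an L position for the opponent, and L if every move leads to a W.
Every edge goes from a vertex to one that appears earlier in the order G, J, F, A, D, C, I, B, E, H, so processing vertices in that order labels each vertex after all of its successors.
G: no outgoing edge → L
J: can move to G, which is L ⇒ W
F: the only move is to J(W), a W ⇒ L
A: can move to G, which is L ⇒ W
D: can move to F, which is L ⇒ W
C: the only move is to A(W), a W ⇒ L
I: moves to D(W), A(W), J(W); every one is W ⇒ L
B: the only move is to A(W), a W ⇒ L
E: can move to C, which is L ⇒ W
H: can move to I, which is L ⇒ W

J: W, E: W, F: L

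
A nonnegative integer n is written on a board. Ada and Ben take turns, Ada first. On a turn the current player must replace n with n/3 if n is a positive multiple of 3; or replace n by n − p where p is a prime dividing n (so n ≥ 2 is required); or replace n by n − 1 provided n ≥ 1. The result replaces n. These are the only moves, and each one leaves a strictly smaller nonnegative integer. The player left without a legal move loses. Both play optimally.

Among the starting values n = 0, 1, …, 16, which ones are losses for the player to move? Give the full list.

0, 4, 8, 14

Classify positions by backward induction: terminal positions (no move available) are L. From any other position, the mover wins iff some move reaches an L.
n=0: no move → L
n=1: can move to 0, which is L ⇒ W
n=2: can move to 0, which is L ⇒ W
n=3: can move to 0, which is L ⇒ W
n=4: moves to 2(W), 3(W); every one is W ⇒ L
n=5: can move to 0, which is L ⇒ W
n=6: can move to 4, which is L ⇒ W
n=7: can move to 0, which is L ⇒ W
n=8: moves to 6(W), 7(W); every one is W ⇒ L
n=9: can move to 8, which is L ⇒ W
n=10: can move to 8, which is L ⇒ W
n=11: can move to 0, which is L ⇒ W
n=12: can move to 4, which is L ⇒ W
n=13: can move to 0, which is L ⇒ W
n=14: moves to 7(W), 12(W), 13(W); every one is W ⇒ L
n=15: can move to 14, which is L ⇒ W
n=16: can move to 14, which is L ⇒ W
Reading off the rows marked L gives the requested list; there are 4 such values of n.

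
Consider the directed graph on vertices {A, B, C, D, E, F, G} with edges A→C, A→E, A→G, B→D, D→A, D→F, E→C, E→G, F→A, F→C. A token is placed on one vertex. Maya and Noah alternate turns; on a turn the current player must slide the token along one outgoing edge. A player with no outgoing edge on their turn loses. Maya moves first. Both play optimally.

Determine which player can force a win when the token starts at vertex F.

Build the W/L table. Terminal = L. A non-terminal position is W if it has a move to some L; otherwise it is L.
Every edge goes from a vertex to one that appears earlier in the order G, C, E, A, F, D, B, so processing vertices in that order labels each vertex after all of its successors.
G: no outgoing edge → L
C: no outgoing edge → L
E: reaches L-position C → W
A: reaches L-position C → W
F: reaches L-position C → W
D: only reaches F(W), A(W), all W → L
B: reaches L-position D → W
From F Maya can move to C, reaching an L position.

Maya wins.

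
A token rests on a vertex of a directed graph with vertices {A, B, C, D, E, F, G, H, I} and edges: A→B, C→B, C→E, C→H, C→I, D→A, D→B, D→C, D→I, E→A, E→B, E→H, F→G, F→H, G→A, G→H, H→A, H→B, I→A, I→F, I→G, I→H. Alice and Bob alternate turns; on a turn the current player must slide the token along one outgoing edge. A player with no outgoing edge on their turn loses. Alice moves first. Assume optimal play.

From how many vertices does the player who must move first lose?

2

Classify positions by backward induction: terminal positions (no move available) are L. From any other position, the mover wins iff some move reaches an L.
Every edge goes from a vertex to one that appears earlier in the order B, A, H, G, F, E, I, C, D, so processing vertices in that order labels each vertex after all of its successors.
B: no outgoing edge → L
A: can move to B, which is L ⇒ W
H: can move to B, which is L ⇒ W
G: moves to H(W), A(W); every one is W ⇒ L
F: can move to G, which is L ⇒ W
E: can move to B, which is L ⇒ W
I: can move to G, which is L ⇒ W
C: can move to B, which is L ⇒ W
D: can move to B, which is L ⇒ W
The L vertices are B, G; that is 2 in all.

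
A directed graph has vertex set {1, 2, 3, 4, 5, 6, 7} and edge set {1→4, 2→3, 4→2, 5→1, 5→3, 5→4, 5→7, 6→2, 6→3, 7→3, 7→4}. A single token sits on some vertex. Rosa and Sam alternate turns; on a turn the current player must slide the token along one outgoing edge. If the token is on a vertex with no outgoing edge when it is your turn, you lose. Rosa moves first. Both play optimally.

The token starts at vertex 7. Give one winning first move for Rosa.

Move to 4.

Work bottom-up. With no move the player to move loses. Otherwise the position is W if at least one move leads to an L position for the opponent, and L if every move leads to a W.
Every edge goes from a vertex to one that appears earlier in the order 3, 2, 4, 1, 7, 6, 5, so processing vertices in that order labels each vertex after all of its successors.
3: no outgoing edge → L
2: W (go to 3, an L position)
4: L (sole option 2(W) is W)
1: W (go to 4, an L position)
7: W (go to 4, an L position)
6: W (go to 3, an L position)
5: W (go to 4, an L position)
From 7, the L positions reachable in one move are: 4, 3. Any move reaching one of these is winning.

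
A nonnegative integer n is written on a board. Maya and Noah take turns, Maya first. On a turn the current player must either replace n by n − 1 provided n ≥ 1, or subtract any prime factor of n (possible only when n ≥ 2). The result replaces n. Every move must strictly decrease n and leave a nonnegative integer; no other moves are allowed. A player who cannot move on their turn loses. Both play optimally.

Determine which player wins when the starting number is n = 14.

Maya wins.

Positions with no move are L. A position that does have a move is losing for the player to move precisely when every available move leads to a winning position for the opponent. Fill in the labels:
n=0: no move → L
n=1: reaches L-position 0 → W
n=2: reaches L-position 0 → W
n=3: reaches L-position 0 → W
n=4: only reaches 2(W), 3(W), all W → L
n=5: reaches L-position 0 → W
n=6: reaches L-position 4 → W
n=7: reaches L-position 0 → W
n=8: only reaches 6(W), 7(W), all W → L
n=9: reaches L-position 8 → W
n=10: reaches L-position 8 → W
n=11: reaches L-position 0 → W
n=12: only reaches 9(W), 10(W), 11(W), all W → L
n=13: reaches L-position 0 → W
n=14: reaches L-position 12 → W
The starting position 14 is W: Maya should move to 12, handing over an L position.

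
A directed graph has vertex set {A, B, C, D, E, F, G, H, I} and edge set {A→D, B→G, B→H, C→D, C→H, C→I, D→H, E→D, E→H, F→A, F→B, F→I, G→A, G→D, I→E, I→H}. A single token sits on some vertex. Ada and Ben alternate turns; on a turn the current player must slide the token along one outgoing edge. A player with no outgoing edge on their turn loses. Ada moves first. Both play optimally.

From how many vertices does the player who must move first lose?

Label each position W (a win for the player to move) or L (a loss). A position with no legal move is L; any other position is W exactly when some move reaches an L, and L when every move reaches a W.
Every edge goes from a vertex to one that appears earlier in the order H, D, A, G, B, E, I, C, F, so processing vertices in that order labels each vertex after all of its successors.
H: no outgoing edge → L
D: reaches L-position H → W
A: only reaches D(W), which is W → L
G: reaches L-position A → W
B: reaches L-position H → W
E: reaches L-position H → W
I: reaches L-position H → W
C: reaches L-position H → W
F: reaches L-position A → W
The L vertices are A, H; that is 2 in all.

2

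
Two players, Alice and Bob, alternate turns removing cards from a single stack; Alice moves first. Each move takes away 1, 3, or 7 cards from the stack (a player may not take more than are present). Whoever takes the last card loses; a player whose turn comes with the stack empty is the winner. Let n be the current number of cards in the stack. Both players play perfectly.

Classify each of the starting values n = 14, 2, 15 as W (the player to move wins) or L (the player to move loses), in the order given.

14: W, 2: W, 15: L

Classify positions by backward induction: terminal positions (no move available) are W. From any other position, the mover wins iff some move reaches an L.
n=0: no move; the opponent has just taken the last card and therefore loses → W
n=1: the only move is to 0(W), a W ⇒ L
n=2: can move to 1, which is L ⇒ W
n=3: moves to 2(W), 0(W); every one is W ⇒ L
n=4: can move to 3, which is L ⇒ W
n=5: moves to 4(W), 2(W); every one is W ⇒ L
n=6: can move to 5, which is L ⇒ W
n=7: moves to 6(W), 4(W), 0(W); every one is W ⇒ L
n=8: can move to 7, which is L ⇒ W
n=9: moves to 8(W), 6(W), 2(W); every one is W ⇒ L
n=10: can move to 9, which is L ⇒ W
n=11: moves to 10(W), 8(W), 4(W); every one is W ⇒ L
n=12: can move to 11, which is L ⇒ W
n=13: moves to 12(W), 10(W), 6(W); every one is W ⇒ L
n=14: can move to 13, which is L ⇒ W
n=15: moves to 14(W), 12(W), 8(W); every one is W ⇒ L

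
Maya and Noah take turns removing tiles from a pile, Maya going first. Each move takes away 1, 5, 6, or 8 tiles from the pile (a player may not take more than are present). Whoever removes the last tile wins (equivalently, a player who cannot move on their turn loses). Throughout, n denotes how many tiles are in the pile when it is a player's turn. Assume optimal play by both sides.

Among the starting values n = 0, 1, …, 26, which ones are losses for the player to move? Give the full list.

Work bottom-up. With no move the player to move loses. Otherwise the position is W if at least one move leads to an L position for the opponent, and L if every move leads to a W.
n=0: no move → L
n=1: reaches L-position 0 → W
n=2: only reaches 1(W), which is W → L
n=3: reaches L-position 2 → W
n=4: only reaches 3(W), which is W → L
n=5: reaches L-position 4 → W
n=6: reaches L-position 0 → W
n=7: reaches L-position 2 → W
n=8: reaches L-position 2 → W
n=9: reaches L-position 4 → W
n=10: reaches L-position 4 → W
n=11: only reaches 10(W), 6(W), 5(W), 3(W), all W → L
n=12: reaches L-position 11 → W
n=13: only reaches 12(W), 8(W), 7(W), 5(W), all W → L
n=14: reaches L-position 13 → W
n=15: only reaches 14(W), 10(W), 9(W), 7(W), all W → L
n=16: reaches L-position 15 → W
n=17: reaches L-position 11 → W
n=18: reaches L-position 13 → W
n=19: reaches L-position 13 → W
n=20: reaches L-position 15 → W
n=21: reaches L-position 15 → W
n=22: only reaches 21(W), 17(W), 16(W), 14(W), all W → L
n=23: reaches L-position 22 → W
n=24: only reaches 23(W), 19(W), 18(W), 16(W), all W → L
n=25: reaches L-position 24 → W
n=26: only reaches 25(W), 21(W), 20(W), 18(W), all W → L
The losing starting values of n are exactly the entries labelled L in this table (9 of them).

0, 2, 4, 11, 13, 15, 22, 24, 26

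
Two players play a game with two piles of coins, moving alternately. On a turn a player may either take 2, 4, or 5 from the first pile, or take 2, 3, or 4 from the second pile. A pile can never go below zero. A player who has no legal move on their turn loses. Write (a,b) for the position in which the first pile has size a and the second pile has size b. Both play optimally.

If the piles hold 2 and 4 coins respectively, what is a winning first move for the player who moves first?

Work bottom-up. With no move the player to move loses. Otherwise the position is W if at least one move leads to an L position for the opponent, and L if every move leads to a W.
No move ever increases a pile, so every position that can arise here has a ≤ 2 and b ≤ 4; it is enough to label the cells with 0 ≤ a ≤ 2 and 0 ≤ b ≤ 4.
Every move lowers a or b (never raises either), so fill the grid row by row in increasing a, and left to right within a row: each cell's successors are then already labelled.
      b=0  b=1  b=2  b=3  b=4
a=0:    L    L    W    W    W
a=1:    L    L    W    W    W
a=2:    W    W    L    L    W
Cells with no legal move (terminal, hence L): (0,0), (0,1), (1,0), (1,1).
The remaining L cells, each justified by listing all of its moves:
(2,2): →(0,2)(W), (2,0)(W) — all W, so L
(2,3): →(0,3)(W), (2,1)(W), (2,0)(W) — all W, so L
Every other cell has at least one move into one of the L cells above, so it is W.
From (2,4), the L positions reachable in one move are: (2,2).

Move to (2,2).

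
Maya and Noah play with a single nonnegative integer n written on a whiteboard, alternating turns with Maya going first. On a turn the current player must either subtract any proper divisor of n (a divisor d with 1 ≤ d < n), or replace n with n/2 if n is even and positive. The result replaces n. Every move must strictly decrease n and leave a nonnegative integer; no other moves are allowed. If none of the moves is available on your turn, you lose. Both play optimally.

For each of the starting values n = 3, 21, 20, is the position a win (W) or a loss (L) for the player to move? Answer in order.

Use the standard recursion: the mover loses at a terminal position; elsewhere, the mover wins exactly when some move hands the opponent an L position.
n=0: no move → L
n=1: no move → L
n=2: →1(L), so W
n=3: →2(W) only, which is W, so L
n=4: →3(L), so W
n=5: →4(W) only, which is W, so L
n=6: →3(L), so W
n=7: →6(W) only, which is W, so L
n=8: →7(L), so W
n=9: →6(W), 8(W) — all W, so L
n=10: →5(L), so W
n=11: →10(W) only, which is W, so L
n=12: →9(L), so W
n=13: →12(W) only, which is W, so L
n=14: →7(L), so W
n=15: →10(W), 12(W), 14(W) — all W, so L
n=16: →15(L), so W
n=17: →16(W) only, which is W, so L
n=18: →9(L), so W
n=19: →18(W) only, which is W, so L
n=20: →15(L), so W
n=21: →14(W), 18(W), 20(W) — all W, so L

3: L, 21: L, 20: W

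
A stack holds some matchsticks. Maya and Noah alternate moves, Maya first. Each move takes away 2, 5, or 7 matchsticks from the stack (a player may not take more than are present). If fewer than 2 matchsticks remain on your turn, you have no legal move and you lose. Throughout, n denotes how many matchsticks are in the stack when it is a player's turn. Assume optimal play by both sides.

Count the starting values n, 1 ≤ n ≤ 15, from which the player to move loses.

Use the standard recursion: the mover loses at a terminal position; elsewhere, the mover wins exactly when some move hands the opponent an L position.
n=0: no move → L
n=1: no move → L
n=2: can move to 0, which is L ⇒ W
n=3: can move to 1, which is L ⇒ W
n=4: the only move is to 2(W), a W ⇒ L
n=5: can move to 0, which is L ⇒ W
n=6: can move to 4, which is L ⇒ W
n=7: can move to 0, which is L ⇒ W
n=8: can move to 1, which is L ⇒ W
n=9: can move to 4, which is L ⇒ W
n=10: moves to 8(W), 5(W), 3(W); every one is W ⇒ L
n=11: can move to 4, which is L ⇒ W
n=12: can move to 10, which is L ⇒ W
n=13: moves to 11(W), 8(W), 6(W); every one is W ⇒ L
n=14: moves to 12(W), 9(W), 7(W); every one is W ⇒ L
n=15: can move to 13, which is L ⇒ W
L entries with 1 ≤ n ≤ 15 (n=0 is outside the asked range and is not counted): n = 1, 4, 10, 13, 14; that makes 5.

5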